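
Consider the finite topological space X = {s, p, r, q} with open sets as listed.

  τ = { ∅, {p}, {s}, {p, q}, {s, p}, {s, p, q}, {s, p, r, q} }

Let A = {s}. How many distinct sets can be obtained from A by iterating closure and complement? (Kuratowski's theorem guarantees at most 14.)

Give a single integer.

4

X∖A={p, r, q}, int(X∖A)={p, q}, hence cl(A)={s, r}
Orbit (k=closure, c=complement):
  1. A     = {s}
  2. kA    = {s, r}
  3. cA    = {p, r, q}
  4. ckA   = {p, q}
(closed under both — stop)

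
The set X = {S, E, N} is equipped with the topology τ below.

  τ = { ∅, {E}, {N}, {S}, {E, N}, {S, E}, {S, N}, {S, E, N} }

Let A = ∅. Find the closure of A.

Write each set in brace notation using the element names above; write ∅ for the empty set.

∅

cl via duality: int({S, E, N}) = {S, E, N}, so X∖{S, E, N} = ∅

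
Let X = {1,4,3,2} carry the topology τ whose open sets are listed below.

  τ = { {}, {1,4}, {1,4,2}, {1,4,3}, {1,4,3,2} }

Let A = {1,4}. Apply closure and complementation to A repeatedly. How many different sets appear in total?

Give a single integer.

X∖A={3,2}, int(X∖A)={}, hence cl(A)={1,4,3,2}
Orbit (k=closure, c=complement):
  1. A     = {1,4}
  2. kA    = {1,4,3,2}
  3. cA    = {3,2}
  4. ckA   = {}
(closed under both — stop)

4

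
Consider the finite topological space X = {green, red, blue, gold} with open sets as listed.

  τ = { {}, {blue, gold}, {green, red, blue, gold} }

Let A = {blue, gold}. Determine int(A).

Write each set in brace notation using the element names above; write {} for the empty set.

open subsets of A: {}, {blue, gold}; so int(A) = {blue, gold}

{blue, gold}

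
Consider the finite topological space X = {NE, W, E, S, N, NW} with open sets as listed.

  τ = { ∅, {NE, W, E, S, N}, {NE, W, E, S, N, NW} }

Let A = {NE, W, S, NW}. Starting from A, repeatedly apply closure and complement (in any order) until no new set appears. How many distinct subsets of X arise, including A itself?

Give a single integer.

4

X∖A={E, N}, int(X∖A)=∅, hence cl(A)={NE, W, E, S, N, NW}
Orbit (k=closure, c=complement):
  1. A     = {NE, W, S, NW}
  2. kA    = {NE, W, E, S, N, NW}
  3. cA    = {E, N}
  4. ckA   = ∅
(closed under both — stop)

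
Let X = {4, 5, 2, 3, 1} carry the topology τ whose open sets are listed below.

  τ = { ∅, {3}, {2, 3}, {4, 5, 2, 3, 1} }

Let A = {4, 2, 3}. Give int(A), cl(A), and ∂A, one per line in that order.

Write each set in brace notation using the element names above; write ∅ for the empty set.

int(A) = {2, 3}
cl(A)  = {4, 5, 2, 3, 1}
∂A     = {4, 5, 1}

opens ⊆ A: ∅, {3}, {2, 3}; union → int = {2, 3}
complement {5, 1}; its interior ∅; cl(A) = X∖∅ = {4, 5, 2, 3, 1}
boundary = {4, 5, 2, 3, 1} ∖ {2, 3} = {4, 5, 1}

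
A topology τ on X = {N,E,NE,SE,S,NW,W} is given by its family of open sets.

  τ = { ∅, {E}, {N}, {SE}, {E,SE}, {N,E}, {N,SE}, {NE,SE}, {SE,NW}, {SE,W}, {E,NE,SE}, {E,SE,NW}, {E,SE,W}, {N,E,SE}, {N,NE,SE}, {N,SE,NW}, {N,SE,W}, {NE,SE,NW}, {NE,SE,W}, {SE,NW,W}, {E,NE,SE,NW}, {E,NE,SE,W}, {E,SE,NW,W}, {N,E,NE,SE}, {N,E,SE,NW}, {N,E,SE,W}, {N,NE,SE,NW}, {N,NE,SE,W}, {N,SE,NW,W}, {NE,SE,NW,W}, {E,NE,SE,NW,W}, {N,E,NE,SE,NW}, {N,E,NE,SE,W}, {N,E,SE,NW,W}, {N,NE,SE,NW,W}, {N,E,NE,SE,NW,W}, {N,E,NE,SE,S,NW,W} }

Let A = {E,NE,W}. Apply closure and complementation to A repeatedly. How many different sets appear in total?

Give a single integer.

complement {N,SE,S,NW}; its interior {N,SE,NW}; cl(A) = X∖{N,SE,NW} = {E,NE,S,W}
With k = closure, c = complement:
  1. A     = {E,NE,W}
  2. kA    = {E,NE,S,W}
  3. cA    = {N,SE,S,NW}
  4. ckA   = {N,SE,NW}
  5. kcA   = {N,NE,SE,S,NW,W}
  6. ckcA  = {E}
  7. kckcA = {E,S}
  8. ckckcA = {N,NE,SE,NW,W}
k, c of each give nothing new

8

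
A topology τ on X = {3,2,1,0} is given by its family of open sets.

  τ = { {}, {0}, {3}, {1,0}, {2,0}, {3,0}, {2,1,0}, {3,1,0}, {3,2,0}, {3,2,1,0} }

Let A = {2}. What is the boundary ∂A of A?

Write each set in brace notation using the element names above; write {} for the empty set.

opens ⊆ A: {}; union → int = {}
complement {3,1,0}; its interior {3,1,0}; cl(A) = X∖{3,1,0} = {2}
boundary = {2} ∖ {} = {2}

{2}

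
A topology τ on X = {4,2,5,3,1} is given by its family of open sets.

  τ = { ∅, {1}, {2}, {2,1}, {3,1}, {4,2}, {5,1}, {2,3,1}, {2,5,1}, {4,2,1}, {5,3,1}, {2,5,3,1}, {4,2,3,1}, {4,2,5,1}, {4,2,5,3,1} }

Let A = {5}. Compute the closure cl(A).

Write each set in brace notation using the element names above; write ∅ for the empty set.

X∖A={4,2,3,1}, int(X∖A)={4,2,3,1}, hence cl(A)={5}

{5}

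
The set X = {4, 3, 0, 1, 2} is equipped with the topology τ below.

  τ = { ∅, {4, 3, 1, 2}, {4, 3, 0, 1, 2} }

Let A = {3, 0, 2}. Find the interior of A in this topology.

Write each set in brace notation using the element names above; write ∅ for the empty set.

∅

open subsets of A: ∅; so int(A) = ∅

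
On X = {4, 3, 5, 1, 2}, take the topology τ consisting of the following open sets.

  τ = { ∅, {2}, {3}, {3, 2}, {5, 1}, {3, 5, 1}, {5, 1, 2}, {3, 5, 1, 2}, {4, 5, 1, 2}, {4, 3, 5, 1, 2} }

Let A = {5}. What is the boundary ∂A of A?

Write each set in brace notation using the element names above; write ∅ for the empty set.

{4, 5, 1}

open subsets of A: ∅; so int(A) = ∅
closure: X∖int(X∖A) = X∖{3, 2} = {4, 5, 1}
∂A = {4, 5, 1} minus ∅ = {4, 5, 1}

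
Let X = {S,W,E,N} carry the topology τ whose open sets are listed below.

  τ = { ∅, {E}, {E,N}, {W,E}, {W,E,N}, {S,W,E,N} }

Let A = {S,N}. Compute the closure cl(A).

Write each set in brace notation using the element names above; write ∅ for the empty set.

{S,N}

cl via duality: int({W,E}) = {W,E}, so X∖{W,E} = {S,N}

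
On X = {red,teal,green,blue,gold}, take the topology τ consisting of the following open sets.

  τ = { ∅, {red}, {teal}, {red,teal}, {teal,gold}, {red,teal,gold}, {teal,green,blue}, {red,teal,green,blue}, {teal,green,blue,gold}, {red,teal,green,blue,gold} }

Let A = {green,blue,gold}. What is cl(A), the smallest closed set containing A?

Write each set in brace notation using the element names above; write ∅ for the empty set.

X∖A={red,teal}, int(X∖A)={red,teal}, hence cl(A)={green,blue,gold}

{green,blue,gold}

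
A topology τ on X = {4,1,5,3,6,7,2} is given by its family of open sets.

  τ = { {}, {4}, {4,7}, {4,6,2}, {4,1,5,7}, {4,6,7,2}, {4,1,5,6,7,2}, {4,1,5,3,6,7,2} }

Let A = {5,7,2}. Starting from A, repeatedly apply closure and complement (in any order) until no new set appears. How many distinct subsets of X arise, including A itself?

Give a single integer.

cl via duality: int({4,1,3,6}) = {4}, so X∖{4} = {1,5,3,6,7,2}
Write k for closure, c for complement:
  1. A     = {5,7,2}
  2. kA    = {1,5,3,6,7,2}
  3. cA    = {4,1,3,6}
  4. ckA   = {4}
  5. kcA   = {4,1,5,3,6,7,2}
  6. ckcA  = {}
applying k or c yields no new set

6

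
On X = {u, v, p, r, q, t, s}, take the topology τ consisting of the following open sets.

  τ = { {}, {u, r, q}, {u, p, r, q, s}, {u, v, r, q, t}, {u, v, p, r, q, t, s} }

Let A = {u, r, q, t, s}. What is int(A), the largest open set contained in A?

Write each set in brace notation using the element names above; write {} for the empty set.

{u, r, q}

interior: largest open inside A is {u, r, q} (from {}, {u, r, q})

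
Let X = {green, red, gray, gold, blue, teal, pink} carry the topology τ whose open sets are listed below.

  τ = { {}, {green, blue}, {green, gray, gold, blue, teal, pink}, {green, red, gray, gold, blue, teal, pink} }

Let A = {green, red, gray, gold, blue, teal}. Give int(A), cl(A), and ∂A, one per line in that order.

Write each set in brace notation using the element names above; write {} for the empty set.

U open, U⊆A: {}, {green, blue}. int(A) = ⋃ = {green, blue}
X∖A={pink}, int(X∖A)={}, hence cl(A)={green, red, gray, gold, blue, teal, pink}
∂A: remove int from cl → {red, gray, gold, teal, pink}

int(A) = {green, blue}
cl(A)  = {green, red, gray, gold, blue, teal, pink}
∂A     = {red, gray, gold, teal, pink}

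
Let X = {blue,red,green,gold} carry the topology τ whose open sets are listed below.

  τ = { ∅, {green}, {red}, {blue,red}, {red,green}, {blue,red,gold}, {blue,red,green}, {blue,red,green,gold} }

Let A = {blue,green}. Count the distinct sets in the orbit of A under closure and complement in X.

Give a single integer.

cl via duality: int({red,gold}) = {red}, so X∖{red} = {blue,green,gold}
Write k for closure, c for complement:
  1. A     = {blue,green}
  2. kA    = {blue,green,gold}
  3. cA    = {red,gold}
  4. ckA   = {red}
  5. kcA   = {blue,red,gold}
  6. ckcA  = {green}
applying k or c yields no new set

6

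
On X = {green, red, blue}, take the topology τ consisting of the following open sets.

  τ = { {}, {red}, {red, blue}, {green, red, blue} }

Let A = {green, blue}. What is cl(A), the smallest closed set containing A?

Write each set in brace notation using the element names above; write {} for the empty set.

X∖A={red}, int(X∖A)={red}, hence cl(A)={green, blue}

{green, blue}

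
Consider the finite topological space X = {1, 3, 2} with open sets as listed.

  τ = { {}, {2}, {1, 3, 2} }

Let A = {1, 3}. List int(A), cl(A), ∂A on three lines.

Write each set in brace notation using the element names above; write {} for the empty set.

U open, U⊆A: {}. int(A) = ⋃ = {}
X∖A={2}, int(X∖A)={2}, hence cl(A)={1, 3}
∂A: remove int from cl → {1, 3}

int(A) = {}
cl(A)  = {1, 3}
∂A     = {1, 3}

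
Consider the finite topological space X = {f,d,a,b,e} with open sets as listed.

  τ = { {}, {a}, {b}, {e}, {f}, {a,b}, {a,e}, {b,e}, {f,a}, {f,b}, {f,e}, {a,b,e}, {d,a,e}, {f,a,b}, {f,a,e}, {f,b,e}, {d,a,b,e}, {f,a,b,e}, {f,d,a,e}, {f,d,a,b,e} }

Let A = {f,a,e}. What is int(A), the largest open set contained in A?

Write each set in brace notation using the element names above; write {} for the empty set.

U open, U⊆A: {}, {f}, {a}, {e}, {f,a}, {a,e}, {f,e}, {f,a,e}. int(A) = ⋃ = {f,a,e}

{f,a,e}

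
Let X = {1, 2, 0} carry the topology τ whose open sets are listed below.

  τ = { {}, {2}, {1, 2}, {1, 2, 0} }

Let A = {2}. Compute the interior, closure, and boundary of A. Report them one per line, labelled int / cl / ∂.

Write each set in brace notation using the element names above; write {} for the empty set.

open subsets of A: {}, {2}; so int(A) = {2}
closure: X∖int(X∖A) = X∖{} = {1, 2, 0}
∂A = {1, 2, 0} minus {2} = {1, 0}

int(A) = {2}
cl(A)  = {1, 2, 0}
∂A     = {1, 0}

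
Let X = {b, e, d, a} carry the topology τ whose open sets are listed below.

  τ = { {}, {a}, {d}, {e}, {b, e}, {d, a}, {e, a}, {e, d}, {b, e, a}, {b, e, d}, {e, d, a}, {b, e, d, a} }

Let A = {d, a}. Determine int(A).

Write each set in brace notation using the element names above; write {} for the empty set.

{d, a}

opens ⊆ A: {}, {d}, {a}, {d, a}; union → int = {d, a}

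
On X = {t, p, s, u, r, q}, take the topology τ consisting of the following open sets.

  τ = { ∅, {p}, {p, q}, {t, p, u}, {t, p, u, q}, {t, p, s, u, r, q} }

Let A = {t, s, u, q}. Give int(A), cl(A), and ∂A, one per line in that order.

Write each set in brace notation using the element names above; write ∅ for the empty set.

int(A) = ∅
cl(A)  = {t, s, u, r, q}
∂A     = {t, s, u, r, q}

interior: largest open inside A is ∅ (from ∅)
cl via duality: int({p, r}) = {p}, so X∖{p} = {t, s, u, r, q}
cl∖int = {t, s, u, r, q}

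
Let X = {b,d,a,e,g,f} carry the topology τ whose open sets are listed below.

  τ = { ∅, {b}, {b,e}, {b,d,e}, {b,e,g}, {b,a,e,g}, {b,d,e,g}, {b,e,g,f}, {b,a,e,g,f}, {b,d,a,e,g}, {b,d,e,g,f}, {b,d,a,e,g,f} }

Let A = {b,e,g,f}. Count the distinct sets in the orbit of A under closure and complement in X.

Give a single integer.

4

cl via duality: int({d,a}) = ∅, so X∖∅ = {b,d,a,e,g,f}
Write k for closure, c for complement:
  1. A     = {b,e,g,f}
  2. kA    = {b,d,a,e,g,f}
  3. cA    = {d,a}
  4. ckA   = ∅
applying k or c yields no new set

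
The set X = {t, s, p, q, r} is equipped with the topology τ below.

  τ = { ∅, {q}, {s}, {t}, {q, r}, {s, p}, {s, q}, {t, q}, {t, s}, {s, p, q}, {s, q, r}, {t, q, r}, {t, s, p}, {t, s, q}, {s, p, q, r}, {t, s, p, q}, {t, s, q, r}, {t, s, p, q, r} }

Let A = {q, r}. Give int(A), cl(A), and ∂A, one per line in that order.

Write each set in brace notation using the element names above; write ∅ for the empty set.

int(A) = {q, r}
cl(A)  = {q, r}
∂A     = ∅

open subsets of A: ∅, {q}, {q, r}; so int(A) = {q, r}
closure: X∖int(X∖A) = X∖{t, s, p} = {q, r}
∂A = {q, r} minus {q, r} = ∅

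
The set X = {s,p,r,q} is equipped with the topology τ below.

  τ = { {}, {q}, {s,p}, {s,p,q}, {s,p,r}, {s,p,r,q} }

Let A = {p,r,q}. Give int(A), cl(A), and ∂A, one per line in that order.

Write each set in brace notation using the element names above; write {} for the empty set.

opens ⊆ A: {}, {q}; union → int = {q}
complement {s}; its interior {}; cl(A) = X∖{} = {s,p,r,q}
boundary = {s,p,r,q} ∖ {q} = {s,p,r}

int(A) = {q}
cl(A)  = {s,p,r,q}
∂A     = {s,p,r}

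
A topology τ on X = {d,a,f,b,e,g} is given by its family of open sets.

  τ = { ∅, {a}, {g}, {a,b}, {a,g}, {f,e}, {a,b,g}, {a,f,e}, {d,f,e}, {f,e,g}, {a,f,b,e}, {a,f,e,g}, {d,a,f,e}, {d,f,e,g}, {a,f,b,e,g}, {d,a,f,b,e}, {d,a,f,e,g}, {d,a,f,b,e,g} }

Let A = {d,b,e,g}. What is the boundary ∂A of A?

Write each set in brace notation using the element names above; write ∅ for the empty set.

{d,f,b,e}

opens ⊆ A: ∅, {g}; union → int = {g}
complement {a,f}; its interior {a}; cl(A) = X∖{a} = {d,f,b,e,g}
boundary = {d,f,b,e,g} ∖ {g} = {d,f,b,e}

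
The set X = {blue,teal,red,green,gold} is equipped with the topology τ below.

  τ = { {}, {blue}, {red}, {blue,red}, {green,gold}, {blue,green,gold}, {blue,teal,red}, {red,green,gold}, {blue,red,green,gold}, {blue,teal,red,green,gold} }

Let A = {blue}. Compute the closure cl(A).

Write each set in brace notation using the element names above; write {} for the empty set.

{blue,teal}

closure: X∖int(X∖A) = X∖{red,green,gold} = {blue,teal}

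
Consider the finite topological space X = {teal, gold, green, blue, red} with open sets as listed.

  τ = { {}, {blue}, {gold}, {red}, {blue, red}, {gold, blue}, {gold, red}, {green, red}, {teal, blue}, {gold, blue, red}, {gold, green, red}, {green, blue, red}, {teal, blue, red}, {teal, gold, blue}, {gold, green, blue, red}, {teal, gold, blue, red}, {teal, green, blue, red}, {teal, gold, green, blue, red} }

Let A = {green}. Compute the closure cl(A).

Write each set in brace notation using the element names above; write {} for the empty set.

{green}

cl via duality: int({teal, gold, blue, red}) = {teal, gold, blue, red}, so X∖{teal, gold, blue, red} = {green}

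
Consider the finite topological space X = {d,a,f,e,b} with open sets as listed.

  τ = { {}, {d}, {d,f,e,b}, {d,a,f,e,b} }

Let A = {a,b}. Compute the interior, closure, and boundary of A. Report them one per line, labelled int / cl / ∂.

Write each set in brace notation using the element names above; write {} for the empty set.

U open, U⊆A: {}. int(A) = ⋃ = {}
X∖A={d,f,e}, int(X∖A)={d}, hence cl(A)={a,f,e,b}
∂A: remove int from cl → {a,f,e,b}

int(A) = {}
cl(A)  = {a,f,e,b}
∂A     = {a,f,e,b}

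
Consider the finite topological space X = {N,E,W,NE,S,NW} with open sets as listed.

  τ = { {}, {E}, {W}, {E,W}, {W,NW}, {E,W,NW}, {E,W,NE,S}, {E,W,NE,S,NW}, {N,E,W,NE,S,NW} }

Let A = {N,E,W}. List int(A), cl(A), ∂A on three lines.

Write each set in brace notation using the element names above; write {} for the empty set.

open subsets of A: {}, {E}, {W}, {E,W}; so int(A) = {E,W}
closure: X∖int(X∖A) = X∖{} = {N,E,W,NE,S,NW}
∂A = {N,E,W,NE,S,NW} minus {E,W} = {N,NE,S,NW}

int(A) = {E,W}
cl(A)  = {N,E,W,NE,S,NW}
∂A     = {N,NE,S,NW}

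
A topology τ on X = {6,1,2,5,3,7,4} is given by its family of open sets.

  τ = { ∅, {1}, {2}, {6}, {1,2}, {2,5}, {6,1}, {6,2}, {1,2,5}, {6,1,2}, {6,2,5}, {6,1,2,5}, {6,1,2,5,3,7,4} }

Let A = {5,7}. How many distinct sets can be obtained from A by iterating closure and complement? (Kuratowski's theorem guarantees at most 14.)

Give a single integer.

cl via duality: int({6,1,2,3,4}) = {6,1,2}, so X∖{6,1,2} = {5,3,7,4}
Write k for closure, c for complement:
  1. A     = {5,7}
  2. kA    = {5,3,7,4}
  3. cA    = {6,1,2,3,4}
  4. ckA   = {6,1,2}
  5. kcA   = {6,1,2,5,3,7,4}
  6. ckcA  = ∅
applying k or c yields no new set

6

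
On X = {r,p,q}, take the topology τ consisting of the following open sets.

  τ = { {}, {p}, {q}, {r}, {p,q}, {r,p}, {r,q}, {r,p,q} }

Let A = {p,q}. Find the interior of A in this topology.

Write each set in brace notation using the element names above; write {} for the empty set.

{p,q}

U open, U⊆A: {}, {q}, {p}, {p,q}. int(A) = ⋃ = {p,q}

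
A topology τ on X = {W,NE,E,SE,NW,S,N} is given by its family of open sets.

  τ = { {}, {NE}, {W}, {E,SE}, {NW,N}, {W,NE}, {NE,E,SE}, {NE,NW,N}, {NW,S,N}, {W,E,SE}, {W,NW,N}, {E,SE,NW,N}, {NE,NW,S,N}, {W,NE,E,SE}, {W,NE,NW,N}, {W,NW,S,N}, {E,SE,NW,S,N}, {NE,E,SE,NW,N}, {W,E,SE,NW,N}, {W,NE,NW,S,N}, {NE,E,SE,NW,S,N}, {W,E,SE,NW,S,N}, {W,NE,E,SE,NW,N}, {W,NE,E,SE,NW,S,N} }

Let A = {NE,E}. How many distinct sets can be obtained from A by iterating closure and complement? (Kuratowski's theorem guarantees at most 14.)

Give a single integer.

6

complement {W,SE,NW,S,N}; its interior {W,NW,S,N}; cl(A) = X∖{W,NW,S,N} = {NE,E,SE}
With k = closure, c = complement:
  1. A     = {NE,E}
  2. kA    = {NE,E,SE}
  3. cA    = {W,SE,NW,S,N}
  4. ckA   = {W,NW,S,N}
  5. kcA   = {W,E,SE,NW,S,N}
  6. ckcA  = {NE}
k, c of each give nothing new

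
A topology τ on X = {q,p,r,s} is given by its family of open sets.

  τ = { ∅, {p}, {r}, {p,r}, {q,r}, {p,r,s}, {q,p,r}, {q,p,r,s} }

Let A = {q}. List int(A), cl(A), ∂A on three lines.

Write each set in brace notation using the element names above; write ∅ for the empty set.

interior: largest open inside A is ∅ (from ∅)
cl via duality: int({p,r,s}) = {p,r,s}, so X∖{p,r,s} = {q}
cl∖int = {q}

int(A) = ∅
cl(A)  = {q}
∂A     = {q}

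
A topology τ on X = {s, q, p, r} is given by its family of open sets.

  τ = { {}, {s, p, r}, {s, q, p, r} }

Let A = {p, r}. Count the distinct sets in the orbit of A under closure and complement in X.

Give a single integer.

4

closure: X∖int(X∖A) = X∖{} = {s, q, p, r}
Let k=closure and c=complement:
  1. A     = {p, r}
  2. kA    = {s, q, p, r}
  3. cA    = {s, q}
  4. ckA   = {}
— saturated at 4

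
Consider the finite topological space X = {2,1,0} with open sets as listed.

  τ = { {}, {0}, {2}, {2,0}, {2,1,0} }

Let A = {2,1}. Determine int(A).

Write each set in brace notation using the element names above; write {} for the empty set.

{2}

U open, U⊆A: {}, {2}. int(A) = ⋃ = {2}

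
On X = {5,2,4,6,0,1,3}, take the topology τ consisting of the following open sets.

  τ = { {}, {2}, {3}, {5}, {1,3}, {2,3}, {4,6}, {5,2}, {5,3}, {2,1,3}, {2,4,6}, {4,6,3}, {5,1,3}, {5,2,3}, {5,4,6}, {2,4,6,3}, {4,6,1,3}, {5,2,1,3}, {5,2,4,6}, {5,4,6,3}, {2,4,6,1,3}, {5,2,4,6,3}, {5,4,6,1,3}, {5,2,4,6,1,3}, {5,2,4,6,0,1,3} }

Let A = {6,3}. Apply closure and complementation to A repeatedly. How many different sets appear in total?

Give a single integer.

12

cl via duality: int({5,2,4,0,1}) = {5,2}, so X∖{5,2} = {4,6,0,1,3}
Write k for closure, c for complement:
  1. A     = {6,3}
  2. kA    = {4,6,0,1,3}
  3. cA    = {5,2,4,0,1}
  4. ckA   = {5,2}
  5. kcA   = {5,2,4,6,0,1}
  6. kckA  = {5,2,0}
  7. ckcA  = {3}
  8. ckckA = {4,6,1,3}
  9. kckcA = {0,1,3}
  10. ckckcA = {5,2,4,6}
  11. kckckcA = {5,2,4,6,0}
  12. ckckckcA = {1,3}
applying k or c yields no new set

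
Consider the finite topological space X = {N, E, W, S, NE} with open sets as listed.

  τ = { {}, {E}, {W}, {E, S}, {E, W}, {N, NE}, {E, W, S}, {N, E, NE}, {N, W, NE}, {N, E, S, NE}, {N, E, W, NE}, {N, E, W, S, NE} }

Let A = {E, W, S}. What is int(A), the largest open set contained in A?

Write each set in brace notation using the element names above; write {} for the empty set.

{E, W, S}

opens ⊆ A: {}, {E}, {W}, {E, S}, {E, W}, {E, W, S}; union → int = {E, W, S}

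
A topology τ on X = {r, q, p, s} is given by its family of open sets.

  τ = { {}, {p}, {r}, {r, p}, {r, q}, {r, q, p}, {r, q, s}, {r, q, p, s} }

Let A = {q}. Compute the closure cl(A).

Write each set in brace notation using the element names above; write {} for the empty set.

{q, s}

complement {r, p, s}; its interior {r, p}; cl(A) = X∖{r, p} = {q, s}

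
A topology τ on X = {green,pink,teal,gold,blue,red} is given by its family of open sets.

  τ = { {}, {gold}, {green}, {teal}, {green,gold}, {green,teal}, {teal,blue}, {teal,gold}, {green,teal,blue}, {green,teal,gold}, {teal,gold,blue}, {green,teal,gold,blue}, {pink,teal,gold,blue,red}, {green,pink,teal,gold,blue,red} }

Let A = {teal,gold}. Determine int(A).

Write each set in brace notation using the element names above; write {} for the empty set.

{teal,gold}

U open, U⊆A: {}, {gold}, {teal}, {teal,gold}. int(A) = ⋃ = {teal,gold}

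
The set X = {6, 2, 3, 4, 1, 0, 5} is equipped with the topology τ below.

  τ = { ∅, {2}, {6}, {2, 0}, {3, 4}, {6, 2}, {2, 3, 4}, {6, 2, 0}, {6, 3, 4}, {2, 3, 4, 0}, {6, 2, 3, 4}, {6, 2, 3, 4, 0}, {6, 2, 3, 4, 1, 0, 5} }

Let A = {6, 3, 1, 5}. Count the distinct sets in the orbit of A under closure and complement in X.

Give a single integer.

closure: X∖int(X∖A) = X∖{2, 0} = {6, 3, 4, 1, 5}
Let k=closure and c=complement:
  1. A     = {6, 3, 1, 5}
  2. kA    = {6, 3, 4, 1, 5}
  3. cA    = {2, 4, 0}
  4. ckA   = {2, 0}
  5. kcA   = {2, 3, 4, 1, 0, 5}
  6. kckA  = {2, 1, 0, 5}
  7. ckcA  = {6}
  8. ckckA = {6, 3, 4}
  9. kckcA = {6, 1, 5}
  10. ckckcA = {2, 3, 4, 0}
— saturated at 10

10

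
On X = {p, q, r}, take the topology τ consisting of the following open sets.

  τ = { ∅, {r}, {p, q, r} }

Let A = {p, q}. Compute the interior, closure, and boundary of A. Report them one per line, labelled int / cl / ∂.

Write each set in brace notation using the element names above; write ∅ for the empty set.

int(A) = ∅
cl(A)  = {p, q}
∂A     = {p, q}

interior: largest open inside A is ∅ (from ∅)
cl via duality: int({r}) = {r}, so X∖{r} = {p, q}
cl∖int = {p, q}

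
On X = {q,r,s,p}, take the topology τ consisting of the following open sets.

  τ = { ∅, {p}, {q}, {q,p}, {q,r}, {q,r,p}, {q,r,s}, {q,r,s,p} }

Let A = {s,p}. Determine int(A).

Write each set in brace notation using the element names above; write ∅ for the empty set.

{p}

opens ⊆ A: ∅, {p}; union → int = {p}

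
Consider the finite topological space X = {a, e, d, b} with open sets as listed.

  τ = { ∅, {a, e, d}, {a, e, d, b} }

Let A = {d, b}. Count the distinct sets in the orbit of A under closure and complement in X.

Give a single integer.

4

complement {a, e}; its interior ∅; cl(A) = X∖∅ = {a, e, d, b}
With k = closure, c = complement:
  1. A     = {d, b}
  2. kA    = {a, e, d, b}
  3. cA    = {a, e}
  4. ckA   = ∅
k, c of each give nothing new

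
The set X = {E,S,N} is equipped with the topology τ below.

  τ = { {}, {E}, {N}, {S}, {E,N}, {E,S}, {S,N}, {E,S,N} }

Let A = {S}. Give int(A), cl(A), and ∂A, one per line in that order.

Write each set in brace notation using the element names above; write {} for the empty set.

interior: largest open inside A is {S} (from {}, {S})
cl via duality: int({E,N}) = {E,N}, so X∖{E,N} = {S}
cl∖int = {}

int(A) = {S}
cl(A)  = {S}
∂A     = {}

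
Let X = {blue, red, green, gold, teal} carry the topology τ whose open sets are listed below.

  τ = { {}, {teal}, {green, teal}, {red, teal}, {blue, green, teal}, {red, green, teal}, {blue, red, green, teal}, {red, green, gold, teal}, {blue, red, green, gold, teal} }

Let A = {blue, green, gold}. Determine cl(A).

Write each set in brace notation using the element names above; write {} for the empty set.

{blue, green, gold}

X∖A={red, teal}, int(X∖A)={red, teal}, hence cl(A)={blue, green, gold}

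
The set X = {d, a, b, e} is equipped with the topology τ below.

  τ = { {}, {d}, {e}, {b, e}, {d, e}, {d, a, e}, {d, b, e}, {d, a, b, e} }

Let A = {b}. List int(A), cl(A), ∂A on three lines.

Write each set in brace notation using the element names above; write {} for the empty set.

int(A) = {}
cl(A)  = {b}
∂A     = {b}

open subsets of A: {}; so int(A) = {}
closure: X∖int(X∖A) = X∖{d, a, e} = {b}
∂A = {b} minus {} = {b}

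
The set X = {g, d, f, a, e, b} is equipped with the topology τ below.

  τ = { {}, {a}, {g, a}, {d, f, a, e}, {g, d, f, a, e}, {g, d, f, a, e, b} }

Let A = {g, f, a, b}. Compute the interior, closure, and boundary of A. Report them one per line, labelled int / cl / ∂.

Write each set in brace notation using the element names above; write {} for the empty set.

int(A) = {g, a}
cl(A)  = {g, d, f, a, e, b}
∂A     = {d, f, e, b}

open subsets of A: {}, {a}, {g, a}; so int(A) = {g, a}
closure: X∖int(X∖A) = X∖{} = {g, d, f, a, e, b}
∂A = {g, d, f, a, e, b} minus {g, a} = {d, f, e, b}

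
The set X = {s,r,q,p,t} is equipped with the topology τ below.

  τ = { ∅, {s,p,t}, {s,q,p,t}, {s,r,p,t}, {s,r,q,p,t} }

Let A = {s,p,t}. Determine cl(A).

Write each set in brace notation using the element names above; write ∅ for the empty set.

cl via duality: int({r,q}) = ∅, so X∖∅ = {s,r,q,p,t}

{s,r,q,p,t}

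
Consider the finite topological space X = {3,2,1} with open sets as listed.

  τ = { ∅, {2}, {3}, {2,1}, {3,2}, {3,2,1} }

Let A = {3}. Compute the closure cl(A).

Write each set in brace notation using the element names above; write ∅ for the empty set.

closure: X∖int(X∖A) = X∖{2,1} = {3}

{3}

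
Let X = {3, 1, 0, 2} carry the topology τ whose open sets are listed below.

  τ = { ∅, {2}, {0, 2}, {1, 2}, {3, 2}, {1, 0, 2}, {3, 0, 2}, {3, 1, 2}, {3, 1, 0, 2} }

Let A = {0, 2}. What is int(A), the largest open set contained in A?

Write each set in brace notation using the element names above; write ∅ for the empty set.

U open, U⊆A: ∅, {2}, {0, 2}. int(A) = ⋃ = {0, 2}

{0, 2}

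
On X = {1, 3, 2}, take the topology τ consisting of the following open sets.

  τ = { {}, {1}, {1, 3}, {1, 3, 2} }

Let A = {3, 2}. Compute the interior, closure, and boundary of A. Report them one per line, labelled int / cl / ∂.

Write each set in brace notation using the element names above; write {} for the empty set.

opens ⊆ A: {}; union → int = {}
complement {1}; its interior {1}; cl(A) = X∖{1} = {3, 2}
boundary = {3, 2} ∖ {} = {3, 2}

int(A) = {}
cl(A)  = {3, 2}
∂A     = {3, 2}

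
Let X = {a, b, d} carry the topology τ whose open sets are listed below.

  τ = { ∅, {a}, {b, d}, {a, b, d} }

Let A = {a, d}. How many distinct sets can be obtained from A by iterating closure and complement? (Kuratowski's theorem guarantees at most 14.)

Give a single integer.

6

X∖A={b}, int(X∖A)=∅, hence cl(A)={a, b, d}
Orbit (k=closure, c=complement):
  1. A     = {a, d}
  2. kA    = {a, b, d}
  3. cA    = {b}
  4. ckA   = ∅
  5. kcA   = {b, d}
  6. ckcA  = {a}
(closed under both — stop)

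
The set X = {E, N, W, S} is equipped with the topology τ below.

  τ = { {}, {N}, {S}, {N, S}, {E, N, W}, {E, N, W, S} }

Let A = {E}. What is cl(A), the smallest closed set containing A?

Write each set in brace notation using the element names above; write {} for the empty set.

{E, W}

complement {N, W, S}; its interior {N, S}; cl(A) = X∖{N, S} = {E, W}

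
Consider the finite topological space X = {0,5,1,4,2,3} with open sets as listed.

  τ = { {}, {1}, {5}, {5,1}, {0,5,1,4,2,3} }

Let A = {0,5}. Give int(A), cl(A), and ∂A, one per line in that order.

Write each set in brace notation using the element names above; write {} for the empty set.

open subsets of A: {}, {5}; so int(A) = {5}
closure: X∖int(X∖A) = X∖{1} = {0,5,4,2,3}
∂A = {0,5,4,2,3} minus {5} = {0,4,2,3}

int(A) = {5}
cl(A)  = {0,5,4,2,3}
∂A     = {0,4,2,3}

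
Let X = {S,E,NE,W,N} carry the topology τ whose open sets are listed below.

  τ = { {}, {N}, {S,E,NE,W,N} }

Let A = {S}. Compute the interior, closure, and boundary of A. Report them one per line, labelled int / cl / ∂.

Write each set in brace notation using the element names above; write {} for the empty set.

interior: largest open inside A is {} (from {})
cl via duality: int({E,NE,W,N}) = {N}, so X∖{N} = {S,E,NE,W}
cl∖int = {S,E,NE,W}

int(A) = {}
cl(A)  = {S,E,NE,W}
∂A     = {S,E,NE,W}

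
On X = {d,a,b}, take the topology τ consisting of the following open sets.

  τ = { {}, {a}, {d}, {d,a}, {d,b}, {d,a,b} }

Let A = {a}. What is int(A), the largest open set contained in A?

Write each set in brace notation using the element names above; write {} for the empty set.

{a}

opens ⊆ A: {}, {a}; union → int = {a}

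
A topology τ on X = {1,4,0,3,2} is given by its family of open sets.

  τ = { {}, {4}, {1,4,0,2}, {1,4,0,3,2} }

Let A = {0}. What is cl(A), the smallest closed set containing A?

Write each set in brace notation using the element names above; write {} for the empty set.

{1,0,3,2}

closure: X∖int(X∖A) = X∖{4} = {1,0,3,2}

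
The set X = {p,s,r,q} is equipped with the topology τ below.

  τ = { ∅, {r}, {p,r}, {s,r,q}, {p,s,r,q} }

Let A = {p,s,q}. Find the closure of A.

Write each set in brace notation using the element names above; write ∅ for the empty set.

cl via duality: int({r}) = {r}, so X∖{r} = {p,s,q}

{p,s,q}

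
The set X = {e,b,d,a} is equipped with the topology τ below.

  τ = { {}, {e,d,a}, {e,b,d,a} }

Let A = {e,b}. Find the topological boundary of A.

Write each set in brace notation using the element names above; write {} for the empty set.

interior: largest open inside A is {} (from {})
cl via duality: int({d,a}) = {}, so X∖{} = {e,b,d,a}
cl∖int = {e,b,d,a}

{e,b,d,a}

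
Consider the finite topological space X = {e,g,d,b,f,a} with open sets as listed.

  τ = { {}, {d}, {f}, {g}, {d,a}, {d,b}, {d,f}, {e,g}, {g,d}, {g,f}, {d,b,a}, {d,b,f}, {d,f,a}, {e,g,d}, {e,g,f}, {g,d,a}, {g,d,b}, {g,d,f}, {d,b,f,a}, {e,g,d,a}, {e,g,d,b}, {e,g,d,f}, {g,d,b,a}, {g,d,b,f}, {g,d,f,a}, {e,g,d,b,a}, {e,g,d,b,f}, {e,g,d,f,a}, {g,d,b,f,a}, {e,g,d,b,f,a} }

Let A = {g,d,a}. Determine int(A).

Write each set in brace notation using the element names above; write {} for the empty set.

U open, U⊆A: {}, {g}, {d}, {g,d}, {d,a}, {g,d,a}. int(A) = ⋃ = {g,d,a}

{g,d,a}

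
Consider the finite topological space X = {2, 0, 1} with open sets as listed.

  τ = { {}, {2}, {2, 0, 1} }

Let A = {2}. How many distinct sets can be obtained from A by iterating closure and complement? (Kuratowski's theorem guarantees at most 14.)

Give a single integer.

cl via duality: int({0, 1}) = {}, so X∖{} = {2, 0, 1}
Write k for closure, c for complement:
  1. A     = {2}
  2. kA    = {2, 0, 1}
  3. cA    = {0, 1}
  4. ckA   = {}
applying k or c yields no new set

4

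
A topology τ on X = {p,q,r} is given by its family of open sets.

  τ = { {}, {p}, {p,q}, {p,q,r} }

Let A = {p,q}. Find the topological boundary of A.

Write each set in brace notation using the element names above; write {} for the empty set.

opens ⊆ A: {}, {p}, {p,q}; union → int = {p,q}
complement {r}; its interior {}; cl(A) = X∖{} = {p,q,r}
boundary = {p,q,r} ∖ {p,q} = {r}

{r}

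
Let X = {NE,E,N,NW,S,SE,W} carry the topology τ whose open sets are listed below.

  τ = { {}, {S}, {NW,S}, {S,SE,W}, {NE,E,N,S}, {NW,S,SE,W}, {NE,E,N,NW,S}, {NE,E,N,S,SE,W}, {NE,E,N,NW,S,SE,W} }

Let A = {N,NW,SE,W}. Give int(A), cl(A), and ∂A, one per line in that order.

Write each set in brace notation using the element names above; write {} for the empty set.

int(A) = {}
cl(A)  = {NE,E,N,NW,SE,W}
∂A     = {NE,E,N,NW,SE,W}

interior: largest open inside A is {} (from {})
cl via duality: int({NE,E,S}) = {S}, so X∖{S} = {NE,E,N,NW,SE,W}
cl∖int = {NE,E,N,NW,SE,W}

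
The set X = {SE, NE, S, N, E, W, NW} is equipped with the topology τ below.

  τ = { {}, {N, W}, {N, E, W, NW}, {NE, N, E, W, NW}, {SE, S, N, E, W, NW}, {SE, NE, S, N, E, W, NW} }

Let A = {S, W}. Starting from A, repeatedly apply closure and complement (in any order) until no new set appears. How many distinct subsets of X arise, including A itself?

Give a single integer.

4

closure: X∖int(X∖A) = X∖{} = {SE, NE, S, N, E, W, NW}
Let k=closure and c=complement:
  1. A     = {S, W}
  2. kA    = {SE, NE, S, N, E, W, NW}
  3. cA    = {SE, NE, N, E, NW}
  4. ckA   = {}
— saturated at 4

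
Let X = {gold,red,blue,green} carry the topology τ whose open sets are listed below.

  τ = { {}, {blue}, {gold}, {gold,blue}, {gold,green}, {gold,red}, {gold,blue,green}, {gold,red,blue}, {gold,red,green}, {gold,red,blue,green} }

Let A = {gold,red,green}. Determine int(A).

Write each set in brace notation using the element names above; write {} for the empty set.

open subsets of A: {}, {gold}, {gold,green}, {gold,red}, {gold,red,green}; so int(A) = {gold,red,green}

{gold,red,green}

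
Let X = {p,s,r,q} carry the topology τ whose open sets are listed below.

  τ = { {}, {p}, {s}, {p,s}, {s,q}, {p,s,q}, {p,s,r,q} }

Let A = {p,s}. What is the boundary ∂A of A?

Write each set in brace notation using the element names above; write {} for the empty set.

{r,q}

open subsets of A: {}, {s}, {p}, {p,s}; so int(A) = {p,s}
closure: X∖int(X∖A) = X∖{} = {p,s,r,q}
∂A = {p,s,r,q} minus {p,s} = {r,q}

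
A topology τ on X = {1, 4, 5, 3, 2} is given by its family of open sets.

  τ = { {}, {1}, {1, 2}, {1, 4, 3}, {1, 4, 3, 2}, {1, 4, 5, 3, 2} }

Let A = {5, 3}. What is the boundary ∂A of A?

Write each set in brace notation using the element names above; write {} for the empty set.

{4, 5, 3}

U open, U⊆A: {}. int(A) = ⋃ = {}
X∖A={1, 4, 2}, int(X∖A)={1, 2}, hence cl(A)={4, 5, 3}
∂A: remove int from cl → {4, 5, 3}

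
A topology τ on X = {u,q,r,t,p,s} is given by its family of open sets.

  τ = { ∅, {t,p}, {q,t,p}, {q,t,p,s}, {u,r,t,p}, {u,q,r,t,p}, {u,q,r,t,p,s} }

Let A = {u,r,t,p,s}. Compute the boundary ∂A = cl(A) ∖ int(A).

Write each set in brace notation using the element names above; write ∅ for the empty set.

{q,s}

open subsets of A: ∅, {t,p}, {u,r,t,p}; so int(A) = {u,r,t,p}
closure: X∖int(X∖A) = X∖∅ = {u,q,r,t,p,s}
∂A = {u,q,r,t,p,s} minus {u,r,t,p} = {q,s}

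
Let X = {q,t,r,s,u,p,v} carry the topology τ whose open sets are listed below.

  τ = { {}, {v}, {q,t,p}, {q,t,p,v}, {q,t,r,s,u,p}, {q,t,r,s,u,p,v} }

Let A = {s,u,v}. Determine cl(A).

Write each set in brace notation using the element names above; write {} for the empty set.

cl via duality: int({q,t,r,p}) = {q,t,p}, so X∖{q,t,p} = {r,s,u,v}

{r,s,u,v}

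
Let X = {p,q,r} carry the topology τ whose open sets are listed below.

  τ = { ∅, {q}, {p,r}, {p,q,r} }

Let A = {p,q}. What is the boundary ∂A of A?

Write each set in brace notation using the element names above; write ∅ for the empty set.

opens ⊆ A: ∅, {q}; union → int = {q}
complement {r}; its interior ∅; cl(A) = X∖∅ = {p,q,r}
boundary = {p,q,r} ∖ {q} = {p,r}

{p,r}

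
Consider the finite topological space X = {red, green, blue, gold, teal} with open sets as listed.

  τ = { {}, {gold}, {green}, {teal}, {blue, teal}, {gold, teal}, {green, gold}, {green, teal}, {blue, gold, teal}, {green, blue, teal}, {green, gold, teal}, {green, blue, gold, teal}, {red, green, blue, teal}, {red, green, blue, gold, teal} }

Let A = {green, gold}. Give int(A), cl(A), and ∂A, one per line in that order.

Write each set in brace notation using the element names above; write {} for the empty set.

int(A) = {green, gold}
cl(A)  = {red, green, gold}
∂A     = {red}

interior: largest open inside A is {green, gold} (from {}, {gold}, {green}, {green, gold})
cl via duality: int({red, blue, teal}) = {blue, teal}, so X∖{blue, teal} = {red, green, gold}
cl∖int = {red}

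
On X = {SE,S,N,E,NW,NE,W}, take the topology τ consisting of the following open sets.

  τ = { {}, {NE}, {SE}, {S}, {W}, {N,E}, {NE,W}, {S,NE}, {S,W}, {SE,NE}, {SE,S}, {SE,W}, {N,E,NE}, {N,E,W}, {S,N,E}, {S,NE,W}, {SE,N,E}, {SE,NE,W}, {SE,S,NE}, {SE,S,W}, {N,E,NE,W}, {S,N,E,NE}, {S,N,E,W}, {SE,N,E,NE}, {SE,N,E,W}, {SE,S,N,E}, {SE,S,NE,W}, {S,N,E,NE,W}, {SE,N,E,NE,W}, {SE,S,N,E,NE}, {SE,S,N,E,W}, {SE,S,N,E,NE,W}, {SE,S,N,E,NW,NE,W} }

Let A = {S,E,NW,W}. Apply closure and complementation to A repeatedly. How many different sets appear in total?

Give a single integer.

X∖A={SE,N,NE}, int(X∖A)={SE,NE}, hence cl(A)={S,N,E,NW,W}
Orbit (k=closure, c=complement):
  1. A     = {S,E,NW,W}
  2. kA    = {S,N,E,NW,W}
  3. cA    = {SE,N,NE}
  4. ckA   = {SE,NE}
  5. kcA   = {SE,N,E,NW,NE}
  6. kckA  = {SE,NW,NE}
  7. ckcA  = {S,W}
  8. ckckA = {S,N,E,W}
  9. kckcA = {S,NW,W}
  10. ckckcA = {SE,N,E,NE}
(closed under both — stop)

10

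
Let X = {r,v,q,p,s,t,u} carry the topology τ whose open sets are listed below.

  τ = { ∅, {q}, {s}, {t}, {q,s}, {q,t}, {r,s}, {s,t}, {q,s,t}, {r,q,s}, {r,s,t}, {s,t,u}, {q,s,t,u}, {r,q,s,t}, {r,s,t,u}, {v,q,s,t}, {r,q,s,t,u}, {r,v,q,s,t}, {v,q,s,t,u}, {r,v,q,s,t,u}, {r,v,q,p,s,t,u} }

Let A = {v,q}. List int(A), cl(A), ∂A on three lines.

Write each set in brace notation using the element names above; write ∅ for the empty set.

U open, U⊆A: ∅, {q}. int(A) = ⋃ = {q}
X∖A={r,p,s,t,u}, int(X∖A)={r,s,t,u}, hence cl(A)={v,q,p}
∂A: remove int from cl → {v,p}

int(A) = {q}
cl(A)  = {v,q,p}
∂A     = {v,p}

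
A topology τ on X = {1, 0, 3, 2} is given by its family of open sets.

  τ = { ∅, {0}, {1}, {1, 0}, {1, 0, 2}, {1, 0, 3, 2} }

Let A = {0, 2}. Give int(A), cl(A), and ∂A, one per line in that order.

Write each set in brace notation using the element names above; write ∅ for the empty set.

interior: largest open inside A is {0} (from ∅, {0})
cl via duality: int({1, 3}) = {1}, so X∖{1} = {0, 3, 2}
cl∖int = {3, 2}

int(A) = {0}
cl(A)  = {0, 3, 2}
∂A     = {3, 2}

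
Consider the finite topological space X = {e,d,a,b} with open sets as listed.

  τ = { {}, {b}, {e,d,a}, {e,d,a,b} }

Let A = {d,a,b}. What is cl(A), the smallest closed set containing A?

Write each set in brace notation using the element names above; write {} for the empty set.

closure: X∖int(X∖A) = X∖{} = {e,d,a,b}

{e,d,a,b}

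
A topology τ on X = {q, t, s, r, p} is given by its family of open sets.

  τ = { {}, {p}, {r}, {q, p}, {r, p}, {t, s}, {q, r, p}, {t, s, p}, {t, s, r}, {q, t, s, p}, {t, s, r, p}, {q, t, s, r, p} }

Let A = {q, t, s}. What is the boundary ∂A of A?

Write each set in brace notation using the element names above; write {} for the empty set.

{q}

interior: largest open inside A is {t, s} (from {}, {t, s})
cl via duality: int({r, p}) = {r, p}, so X∖{r, p} = {q, t, s}
cl∖int = {q}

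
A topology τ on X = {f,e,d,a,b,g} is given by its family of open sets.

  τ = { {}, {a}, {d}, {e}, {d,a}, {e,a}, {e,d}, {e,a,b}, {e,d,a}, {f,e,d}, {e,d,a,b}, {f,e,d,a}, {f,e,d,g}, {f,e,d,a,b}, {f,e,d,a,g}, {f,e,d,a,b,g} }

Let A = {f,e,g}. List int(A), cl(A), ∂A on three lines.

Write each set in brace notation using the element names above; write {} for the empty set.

int(A) = {e}
cl(A)  = {f,e,b,g}
∂A     = {f,b,g}

U open, U⊆A: {}, {e}. int(A) = ⋃ = {e}
X∖A={d,a,b}, int(X∖A)={d,a}, hence cl(A)={f,e,b,g}
∂A: remove int from cl → {f,b,g}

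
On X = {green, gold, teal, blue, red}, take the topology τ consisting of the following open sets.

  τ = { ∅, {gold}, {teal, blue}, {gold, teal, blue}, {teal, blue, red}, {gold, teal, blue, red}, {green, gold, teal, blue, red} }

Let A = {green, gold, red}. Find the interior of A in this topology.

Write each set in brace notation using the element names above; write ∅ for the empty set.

U open, U⊆A: ∅, {gold}. int(A) = ⋃ = {gold}

{gold}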